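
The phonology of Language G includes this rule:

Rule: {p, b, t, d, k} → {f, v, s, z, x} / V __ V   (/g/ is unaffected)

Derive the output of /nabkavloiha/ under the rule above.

No segment of /nabkavloiha/ meets the structural description of the rule, so the form surfaces unchanged.

nabkavloiha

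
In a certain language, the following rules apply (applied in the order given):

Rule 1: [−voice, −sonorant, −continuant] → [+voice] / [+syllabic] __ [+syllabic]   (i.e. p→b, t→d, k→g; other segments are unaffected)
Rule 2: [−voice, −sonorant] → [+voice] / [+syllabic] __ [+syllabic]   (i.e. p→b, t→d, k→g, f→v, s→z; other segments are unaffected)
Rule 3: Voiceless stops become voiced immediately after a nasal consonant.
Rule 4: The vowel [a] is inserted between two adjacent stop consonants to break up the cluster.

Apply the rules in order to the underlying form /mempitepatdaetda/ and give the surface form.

Rule 1 (intervocalic voicing): /t/ is a voiceless stop between vowels /i/ and /e/, so it voices to [d]. /p/ is a voiceless stop between vowels /e/ and /a/, so it voices to [b]. /mempitepatdaetda/ → mempidebatdaetda.
Rule 2 (intervocalic voicing): no segment meets the environment; /mempidebatdaetda/ is unchanged.
Rule 3 (post-nasal voicing): /p/ is a voiceless stop immediately after the nasal /m/, so it voices to [b]. /mempidebatdaetda/ → membidebatdaetda.
Rule 4 (stop-cluster a-epenthesis): /t/ and /d/ form a stop–stop cluster, so [a] is inserted between them. /t/ and /d/ form a stop–stop cluster, so [a] is inserted between them. /membidebatdaetda/ → membidebatadaetada.

membidebatadaetada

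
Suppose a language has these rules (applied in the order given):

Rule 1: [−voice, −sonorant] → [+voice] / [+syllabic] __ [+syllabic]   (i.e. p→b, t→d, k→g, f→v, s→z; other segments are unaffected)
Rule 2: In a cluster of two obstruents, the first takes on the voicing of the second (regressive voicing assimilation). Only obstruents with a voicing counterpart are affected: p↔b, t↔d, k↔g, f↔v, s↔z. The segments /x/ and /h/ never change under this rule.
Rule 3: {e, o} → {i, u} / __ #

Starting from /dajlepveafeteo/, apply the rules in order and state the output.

dajlebveavedeu

Rule 1 (intervocalic voicing): /f/ is a voiceless obstruent between vowels /a/ and /e/, so it voices to [v]. /t/ is a voiceless obstruent between vowels /e/ and /e/, so it voices to [d]. /dajlepveafeteo/ → dajlepveavedeo.
Rule 2 (regressive voicing assimilation): /p/ precedes the voiced obstruent /v/, so it voices to [b] by assimilation. /dajlepveavedeo/ → dajlebveavedeo.
Rule 3 (final vowel raising): /o/ is a mid vowel in word-final position, so it raises to [u]. /dajlebveavedeo/ → dajlebveavedeu.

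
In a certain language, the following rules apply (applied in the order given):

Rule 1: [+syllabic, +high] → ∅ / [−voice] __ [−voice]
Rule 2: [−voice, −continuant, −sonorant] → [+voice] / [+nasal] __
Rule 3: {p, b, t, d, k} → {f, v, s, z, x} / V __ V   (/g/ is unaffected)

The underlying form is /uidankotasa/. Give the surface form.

Rule 1 (high vowel syncope): no segment meets the environment; /uidankotasa/ is unchanged.
Rule 2 (post-nasal voicing): /k/ is a voiceless stop immediately after the nasal /n/, so it voices to [g]. /uidankotasa/ → uidangotasa.
Rule 3 (intervocalic spirantization): /d/ is a stop between vowels /i/ and /a/, so it spirantizes to the fricative [z]. /t/ is a stop between vowels /o/ and /a/, so it spirantizes to the fricative [s]. /uidangotasa/ → uizangosasa.

uizangosasa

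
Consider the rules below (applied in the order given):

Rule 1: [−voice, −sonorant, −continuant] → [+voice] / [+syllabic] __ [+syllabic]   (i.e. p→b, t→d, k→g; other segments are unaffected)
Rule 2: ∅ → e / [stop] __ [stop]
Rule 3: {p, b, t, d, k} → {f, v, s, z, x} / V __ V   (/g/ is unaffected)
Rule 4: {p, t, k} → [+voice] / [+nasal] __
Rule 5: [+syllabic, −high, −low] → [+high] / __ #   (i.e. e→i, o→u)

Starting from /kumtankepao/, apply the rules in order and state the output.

Rule 1 (intervocalic voicing): /p/ is a voiceless stop between vowels /e/ and /a/, so it voices to [b]. /kumtankepao/ → kumtankebao.
Rule 2 (stop-cluster e-epenthesis): no segment meets the environment; /kumtankebao/ is unchanged.
Rule 3 (intervocalic spirantization): /b/ is a stop between vowels /e/ and /a/, so it spirantizes to the fricative [v]. /kumtankebao/ → kumtankevao.
Rule 4 (post-nasal voicing): /t/ is a voiceless stop immediately after the nasal /m/, so it voices to [d]. /k/ is a voiceless stop immediately after the nasal /n/, so it voices to [g]. /kumtankevao/ → kumdangevao.
Rule 5 (final vowel raising): /o/ is a mid vowel in word-final position, so it raises to [u]. /kumdangevao/ → kumdangevau.

kumdangevau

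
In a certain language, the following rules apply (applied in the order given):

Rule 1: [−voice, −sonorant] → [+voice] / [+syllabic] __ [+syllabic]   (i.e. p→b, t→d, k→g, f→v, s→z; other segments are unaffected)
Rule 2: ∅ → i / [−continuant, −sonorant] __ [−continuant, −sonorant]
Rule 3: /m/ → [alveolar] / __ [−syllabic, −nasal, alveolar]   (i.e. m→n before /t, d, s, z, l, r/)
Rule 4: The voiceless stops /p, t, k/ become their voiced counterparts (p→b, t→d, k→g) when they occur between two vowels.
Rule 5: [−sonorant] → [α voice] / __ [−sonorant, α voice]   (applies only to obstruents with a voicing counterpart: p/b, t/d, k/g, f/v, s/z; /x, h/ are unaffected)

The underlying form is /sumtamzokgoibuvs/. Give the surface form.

Rule 1 (intervocalic voicing): no segment meets the environment; /sumtamzokgoibuvs/ is unchanged.
Rule 2 (stop-cluster i-epenthesis): /k/ and /g/ form a stop–stop cluster, so [i] is inserted between them. /sumtamzokgoibuvs/ → sumtamzokigoibuvs.
Rule 3 (nasal place assimilation): /m/ precedes the alveolar consonant /t/, so it assimilates in place to [n]. /m/ precedes the alveolar consonant /z/, so it assimilates in place to [n]. /sumtamzokigoibuvs/ → suntanzokigoibuvs.
Rule 4 (intervocalic voicing): /k/ is a voiceless stop between vowels /o/ and /i/, so it voices to [g]. /suntanzokigoibuvs/ → suntanzogigoibuvs.
Rule 5 (regressive voicing assimilation): /v/ precedes the voiceless obstruent /s/, so it devoices to [f] by assimilation. /suntanzogigoibuvs/ → suntanzogigoibufs.

suntanzogigoibufs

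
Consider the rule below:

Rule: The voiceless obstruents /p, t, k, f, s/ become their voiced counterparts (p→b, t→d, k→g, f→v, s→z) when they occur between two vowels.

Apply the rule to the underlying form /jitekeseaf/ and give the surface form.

/t/ is a voiceless obstruent between vowels /i/ and /e/, so it voices to [d].
/k/ is a voiceless obstruent between vowels /e/ and /e/, so it voices to [g].
/s/ is a voiceless obstruent between vowels /e/ and /e/, so it voices to [z].
Surface form: [jidegezeaf].

jidegezeaf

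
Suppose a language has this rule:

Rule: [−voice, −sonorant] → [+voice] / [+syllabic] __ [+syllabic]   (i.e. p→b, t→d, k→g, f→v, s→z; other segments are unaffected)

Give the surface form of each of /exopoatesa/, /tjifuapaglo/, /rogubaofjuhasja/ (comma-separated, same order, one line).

exoboadeza, tjivuabaglo, rogubaofjuhasja

/exopoatesa/: /p/ is a voiceless obstruent between vowels /o/ and /o/, so it voices to [b]. /t/ is a voiceless obstruent between vowels /a/ and /e/, so it voices to [d]. /s/ is a voiceless obstruent between vowels /e/ and /a/, so it voices to [z]. → [exoboadeza].
/tjifuapaglo/: /f/ is a voiceless obstruent between vowels /i/ and /u/, so it voices to [v]. /p/ is a voiceless obstruent between vowels /a/ and /a/, so it voices to [b]. → [tjivuabaglo].
/rogubaofjuhasja/: the rule's environment is not met; surfaces unchanged as [rogubaofjuhasja].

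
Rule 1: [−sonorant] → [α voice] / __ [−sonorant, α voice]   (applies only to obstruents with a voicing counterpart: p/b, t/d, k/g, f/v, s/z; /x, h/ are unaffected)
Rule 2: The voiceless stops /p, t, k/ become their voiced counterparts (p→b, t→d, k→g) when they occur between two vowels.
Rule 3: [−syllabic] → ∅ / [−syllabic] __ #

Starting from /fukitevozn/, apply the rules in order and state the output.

fugidevoz

Rule 1 (regressive voicing assimilation): no segment meets the environment; /fukitevozn/ is unchanged.
Rule 2 (intervocalic voicing): /k/ is a voiceless stop between vowels /u/ and /i/, so it voices to [g]. /t/ is a voiceless stop between vowels /i/ and /e/, so it voices to [d]. /fukitevozn/ → fugidevozn.
Rule 3 (final cluster simplification): /n/ is the second consonant of a word-final cluster /zn/, so it deletes. /fugidevozn/ → fugidevoz.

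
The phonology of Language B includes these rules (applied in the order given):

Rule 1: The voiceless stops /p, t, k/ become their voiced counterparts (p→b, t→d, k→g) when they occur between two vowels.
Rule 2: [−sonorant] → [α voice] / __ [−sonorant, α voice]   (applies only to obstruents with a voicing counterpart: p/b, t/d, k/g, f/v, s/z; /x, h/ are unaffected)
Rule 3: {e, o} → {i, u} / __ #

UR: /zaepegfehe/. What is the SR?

zaebekfehi

Rule 1 (intervocalic voicing): /p/ is a voiceless stop between vowels /e/ and /e/, so it voices to [b]. /zaepegfehe/ → zaebegfehe.
Rule 2 (regressive voicing assimilation): /g/ precedes the voiceless obstruent /f/, so it devoices to [k] by assimilation. /zaebegfehe/ → zaebekfehe.
Rule 3 (final vowel raising): /e/ is a mid vowel in word-final position, so it raises to [i]. /zaebekfehe/ → zaebekfehi.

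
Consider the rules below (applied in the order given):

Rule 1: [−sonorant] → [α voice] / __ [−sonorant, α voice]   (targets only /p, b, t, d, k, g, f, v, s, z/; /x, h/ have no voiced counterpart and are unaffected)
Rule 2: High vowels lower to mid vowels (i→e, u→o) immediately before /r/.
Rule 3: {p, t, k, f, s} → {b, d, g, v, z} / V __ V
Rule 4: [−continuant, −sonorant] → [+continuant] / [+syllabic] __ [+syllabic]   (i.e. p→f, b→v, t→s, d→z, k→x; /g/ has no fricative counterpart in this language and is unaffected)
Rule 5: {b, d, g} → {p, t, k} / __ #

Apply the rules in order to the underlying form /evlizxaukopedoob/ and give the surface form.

Rule 1 (regressive voicing assimilation): /z/ precedes the voiceless obstruent /x/, so it devoices to [s] by assimilation. /evlizxaukopedoob/ → evlisxaukopedoob.
Rule 2 (pre-rhotic lowering): no segment meets the environment; /evlisxaukopedoob/ is unchanged.
Rule 3 (intervocalic voicing): /k/ is a voiceless obstruent between vowels /u/ and /o/, so it voices to [g]. /p/ is a voiceless obstruent between vowels /o/ and /e/, so it voices to [b]. /evlisxaukopedoob/ → evlisxaugobedoob.
Rule 4 (intervocalic spirantization): /b/ is a stop between vowels /o/ and /e/, so it spirantizes to the fricative [v]. /d/ is a stop between vowels /e/ and /o/, so it spirantizes to the fricative [z]. /evlisxaugobedoob/ → evlisxaugovezoob.
Rule 5 (final devoicing): /b/ is a voiced stop in word-final position, so it devoices to [p]. /evlisxaugovezoob/ → evlisxaugovezoop.

evlisxaugovezoop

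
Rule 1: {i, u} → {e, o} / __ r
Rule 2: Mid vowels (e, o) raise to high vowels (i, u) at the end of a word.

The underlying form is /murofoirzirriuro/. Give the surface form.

morofoerzerrioru

Rule 1 (pre-rhotic lowering): /u/ is a high vowel immediately before /r/, so it lowers to [o]. /i/ is a high vowel immediately before /r/, so it lowers to [e]. /i/ is a high vowel immediately before /r/, so it lowers to [e]. /u/ is a high vowel immediately before /r/, so it lowers to [o]. /murofoirzirriuro/ → morofoerzerrioro.
Rule 2 (final vowel raising): /o/ is a mid vowel in word-final position, so it raises to [u]. /morofoerzerrioro/ → morofoerzerrioru.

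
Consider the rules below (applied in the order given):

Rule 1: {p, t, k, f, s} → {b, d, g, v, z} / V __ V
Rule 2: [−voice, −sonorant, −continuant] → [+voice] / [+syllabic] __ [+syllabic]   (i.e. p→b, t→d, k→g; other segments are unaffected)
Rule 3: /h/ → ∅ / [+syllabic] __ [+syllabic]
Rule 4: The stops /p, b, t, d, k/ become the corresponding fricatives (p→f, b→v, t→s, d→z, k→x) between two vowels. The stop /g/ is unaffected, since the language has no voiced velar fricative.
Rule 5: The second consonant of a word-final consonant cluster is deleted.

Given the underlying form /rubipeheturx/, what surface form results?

Rule 1 (intervocalic voicing): /p/ is a voiceless obstruent between vowels /i/ and /e/, so it voices to [b]. /t/ is a voiceless obstruent between vowels /e/ and /u/, so it voices to [d]. /rubipeheturx/ → rubibehedurx.
Rule 2 (intervocalic voicing): no segment meets the environment; /rubibehedurx/ is unchanged.
Rule 3 (intervocalic h-deletion): /h/ occurs between vowels /e/ and /e/, so it deletes. /rubibehedurx/ → rubibeedurx.
Rule 4 (intervocalic spirantization): /b/ is a stop between vowels /u/ and /i/, so it spirantizes to the fricative [v]. /b/ is a stop between vowels /i/ and /e/, so it spirantizes to the fricative [v]. /d/ is a stop between vowels /e/ and /u/, so it spirantizes to the fricative [z]. /rubibeedurx/ → ruviveezurx.
Rule 5 (final cluster simplification): /x/ is the second consonant of a word-final cluster /rx/, so it deletes. /ruviveezurx/ → ruviveezur.

ruviveezur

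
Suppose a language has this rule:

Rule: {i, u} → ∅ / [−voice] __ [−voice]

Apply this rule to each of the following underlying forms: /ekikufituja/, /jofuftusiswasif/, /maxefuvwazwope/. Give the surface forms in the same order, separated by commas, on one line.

/ekikufituja/: /i/ is a high vowel flanked by voiceless consonants /k/ and /k/, so it deletes. /u/ is a high vowel flanked by voiceless consonants /k/ and /f/, so it deletes. /i/ is a high vowel flanked by voiceless consonants /f/ and /t/, so it deletes. → [ekkftuja].
/jofuftusiswasif/: /u/ is a high vowel flanked by voiceless consonants /f/ and /f/, so it deletes. /u/ is a high vowel flanked by voiceless consonants /t/ and /s/, so it deletes. /i/ is a high vowel flanked by voiceless consonants /s/ and /s/, so it deletes. /i/ is a high vowel flanked by voiceless consonants /s/ and /f/, so it deletes. → [jofftsswasf].
/maxefuvwazwope/: the rule's environment is not met; surfaces unchanged as [maxefuvwazwope].

ekkftuja, jofftsswasf, maxefuvwazwope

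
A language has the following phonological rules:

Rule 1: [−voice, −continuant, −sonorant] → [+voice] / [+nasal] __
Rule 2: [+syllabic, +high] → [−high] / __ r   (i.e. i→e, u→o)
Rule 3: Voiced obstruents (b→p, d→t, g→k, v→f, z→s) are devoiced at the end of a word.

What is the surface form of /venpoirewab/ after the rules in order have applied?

venboerewap

Rule 1 (post-nasal voicing): /p/ is a voiceless stop immediately after the nasal /n/, so it voices to [b]. /venpoirewab/ → venboirewab.
Rule 2 (pre-rhotic lowering): /i/ is a high vowel immediately before /r/, so it lowers to [e]. /venboirewab/ → venboerewab.
Rule 3 (final devoicing): /b/ is a voiced obstruent in word-final position, so it devoices to [p]. /venboerewab/ → venboerewap.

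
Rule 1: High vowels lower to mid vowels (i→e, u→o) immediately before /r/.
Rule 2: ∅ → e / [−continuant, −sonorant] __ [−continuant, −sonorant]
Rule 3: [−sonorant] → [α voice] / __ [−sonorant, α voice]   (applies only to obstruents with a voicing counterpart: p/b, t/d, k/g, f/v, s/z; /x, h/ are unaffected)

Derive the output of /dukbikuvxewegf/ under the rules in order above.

Rule 1 (pre-rhotic lowering): no segment meets the environment; /dukbikuvxewegf/ is unchanged.
Rule 2 (stop-cluster e-epenthesis): /k/ and /b/ form a stop–stop cluster, so [e] is inserted between them. /dukbikuvxewegf/ → dukebikuvxewegf.
Rule 3 (regressive voicing assimilation): /v/ precedes the voiceless obstruent /x/, so it devoices to [f] by assimilation. /g/ precedes the voiceless obstruent /f/, so it devoices to [k] by assimilation. /dukebikuvxewegf/ → dukebikufxewekf.

dukebikufxewekf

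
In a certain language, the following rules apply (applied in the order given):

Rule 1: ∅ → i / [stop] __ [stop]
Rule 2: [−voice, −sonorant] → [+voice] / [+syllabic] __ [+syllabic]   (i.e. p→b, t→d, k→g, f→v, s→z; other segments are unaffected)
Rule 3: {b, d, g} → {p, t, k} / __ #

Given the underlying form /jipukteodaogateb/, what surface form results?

jibugideodaogadep

Rule 1 (stop-cluster i-epenthesis): /k/ and /t/ form a stop–stop cluster, so [i] is inserted between them. /jipukteodaogateb/ → jipukiteodaogateb.
Rule 2 (intervocalic voicing): /p/ is a voiceless obstruent between vowels /i/ and /u/, so it voices to [b]. /k/ is a voiceless obstruent between vowels /u/ and /i/, so it voices to [g]. /t/ is a voiceless obstruent between vowels /i/ and /e/, so it voices to [d]. /t/ is a voiceless obstruent between vowels /a/ and /e/, so it voices to [d]. /jipukiteodaogateb/ → jibugideodaogadeb.
Rule 3 (final devoicing): /b/ is a voiced stop in word-final position, so it devoices to [p]. /jibugideodaogadeb/ → jibugideodaogadep.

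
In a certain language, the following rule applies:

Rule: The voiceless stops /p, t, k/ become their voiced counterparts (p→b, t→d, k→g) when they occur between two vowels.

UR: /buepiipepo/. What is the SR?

buebiibebo

/p/ is a voiceless stop between vowels /e/ and /i/, so it voices to [b].
/p/ is a voiceless stop between vowels /i/ and /e/, so it voices to [b].
/p/ is a voiceless stop between vowels /e/ and /o/, so it voices to [b].
Surface form: [buebiibebo].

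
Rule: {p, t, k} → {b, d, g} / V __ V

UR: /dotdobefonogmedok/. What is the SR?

No segment of /dotdobefonogmedok/ meets the structural description of the rule, so the form surfaces unchanged.

dotdobefonogmedok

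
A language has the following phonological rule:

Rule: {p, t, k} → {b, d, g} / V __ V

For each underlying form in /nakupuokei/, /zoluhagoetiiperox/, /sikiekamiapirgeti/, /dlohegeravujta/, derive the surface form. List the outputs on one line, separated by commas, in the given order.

/nakupuokei/: /k/ is a voiceless stop between vowels /a/ and /u/, so it voices to [g]. /p/ is a voiceless stop between vowels /u/ and /u/, so it voices to [b]. /k/ is a voiceless stop between vowels /o/ and /e/, so it voices to [g]. → [nagubuogei].
/zoluhagoetiiperox/: /t/ is a voiceless stop between vowels /e/ and /i/, so it voices to [d]. /p/ is a voiceless stop between vowels /i/ and /e/, so it voices to [b]. → [zoluhagoediiberox].
/sikiekamiapirgeti/: /k/ is a voiceless stop between vowels /i/ and /i/, so it voices to [g]. /k/ is a voiceless stop between vowels /e/ and /a/, so it voices to [g]. /p/ is a voiceless stop between vowels /a/ and /i/, so it voices to [b]. /t/ is a voiceless stop between vowels /e/ and /i/, so it voices to [d]. → [sigiegamiabirgedi].
/dlohegeravujta/: the rule's environment is not met; surfaces unchanged as [dlohegeravujta].

nagubuogei, zoluhagoediiberox, sigiegamiabirgedi, dlohegeravujta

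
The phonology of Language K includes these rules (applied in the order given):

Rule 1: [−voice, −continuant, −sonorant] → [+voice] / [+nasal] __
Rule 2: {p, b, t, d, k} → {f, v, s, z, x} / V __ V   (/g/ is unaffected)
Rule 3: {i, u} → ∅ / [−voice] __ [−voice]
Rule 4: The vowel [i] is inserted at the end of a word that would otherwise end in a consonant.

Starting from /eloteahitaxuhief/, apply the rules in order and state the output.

eloseahsaxhiefi

Rule 1 (post-nasal voicing): no segment meets the environment; /eloteahitaxuhief/ is unchanged.
Rule 2 (intervocalic spirantization): /t/ is a stop between vowels /o/ and /e/, so it spirantizes to the fricative [s]. /t/ is a stop between vowels /i/ and /a/, so it spirantizes to the fricative [s]. /eloteahitaxuhief/ → eloseahisaxuhief.
Rule 3 (high vowel syncope): /i/ is a high vowel flanked by voiceless consonants /h/ and /s/, so it deletes. /u/ is a high vowel flanked by voiceless consonants /x/ and /h/, so it deletes. /eloseahisaxuhief/ → eloseahsaxhief.
Rule 4 (final i-epenthesis): the form ends in the consonant /f/, so [i] is inserted word-finally. /eloseahsaxhief/ → eloseahsaxhiefi.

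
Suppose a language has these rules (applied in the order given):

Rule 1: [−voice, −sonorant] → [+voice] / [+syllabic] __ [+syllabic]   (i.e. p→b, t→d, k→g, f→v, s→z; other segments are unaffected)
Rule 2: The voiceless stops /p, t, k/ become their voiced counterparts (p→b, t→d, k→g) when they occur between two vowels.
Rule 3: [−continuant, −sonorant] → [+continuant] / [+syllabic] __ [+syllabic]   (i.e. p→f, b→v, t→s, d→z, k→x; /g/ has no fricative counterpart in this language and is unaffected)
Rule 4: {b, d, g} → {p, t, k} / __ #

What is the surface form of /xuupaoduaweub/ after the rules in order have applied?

xuuvaozuaweup

Rule 1 (intervocalic voicing): /p/ is a voiceless obstruent between vowels /u/ and /a/, so it voices to [b]. /xuupaoduaweub/ → xuubaoduaweub.
Rule 2 (intervocalic voicing): no segment meets the environment; /xuubaoduaweub/ is unchanged.
Rule 3 (intervocalic spirantization): /b/ is a stop between vowels /u/ and /a/, so it spirantizes to the fricative [v]. /d/ is a stop between vowels /o/ and /u/, so it spirantizes to the fricative [z]. /xuubaoduaweub/ → xuuvaozuaweub.
Rule 4 (final devoicing): /b/ is a voiced stop in word-final position, so it devoices to [p]. /xuuvaozuaweub/ → xuuvaozuaweup.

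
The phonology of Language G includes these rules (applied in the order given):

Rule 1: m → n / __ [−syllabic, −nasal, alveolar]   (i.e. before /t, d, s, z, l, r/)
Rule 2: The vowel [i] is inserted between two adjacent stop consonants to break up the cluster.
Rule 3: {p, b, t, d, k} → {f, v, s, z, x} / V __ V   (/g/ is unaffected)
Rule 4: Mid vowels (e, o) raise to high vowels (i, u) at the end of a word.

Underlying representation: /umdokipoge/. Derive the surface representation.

undoxifogi

Rule 1 (nasal place assimilation): /m/ precedes the alveolar consonant /d/, so it assimilates in place to [n]. /umdokipoge/ → undokipoge.
Rule 2 (stop-cluster i-epenthesis): no segment meets the environment; /undokipoge/ is unchanged.
Rule 3 (intervocalic spirantization): /k/ is a stop between vowels /o/ and /i/, so it spirantizes to the fricative [x]. /p/ is a stop between vowels /i/ and /o/, so it spirantizes to the fricative [f]. /undokipoge/ → undoxifoge.
Rule 4 (final vowel raising): /e/ is a mid vowel in word-final position, so it raises to [i]. /undoxifoge/ → undoxifogi.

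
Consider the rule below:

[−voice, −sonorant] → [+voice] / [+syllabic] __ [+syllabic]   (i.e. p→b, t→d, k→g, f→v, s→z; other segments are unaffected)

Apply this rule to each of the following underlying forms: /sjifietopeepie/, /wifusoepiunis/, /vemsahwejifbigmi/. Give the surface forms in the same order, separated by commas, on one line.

sjiviedobeebie, wivuzoebiunis, vemsahwejifbigmi

/sjifietopeepie/: /f/ is a voiceless obstruent between vowels /i/ and /i/, so it voices to [v]. /t/ is a voiceless obstruent between vowels /e/ and /o/, so it voices to [d]. /p/ is a voiceless obstruent between vowels /o/ and /e/, so it voices to [b]. /p/ is a voiceless obstruent between vowels /e/ and /i/, so it voices to [b]. → [sjiviedobeebie].
/wifusoepiunis/: /f/ is a voiceless obstruent between vowels /i/ and /u/, so it voices to [v]. /s/ is a voiceless obstruent between vowels /u/ and /o/, so it voices to [z]. /p/ is a voiceless obstruent between vowels /e/ and /i/, so it voices to [b]. → [wivuzoebiunis].
/vemsahwejifbigmi/: the rule's environment is not met; surfaces unchanged as [vemsahwejifbigmi].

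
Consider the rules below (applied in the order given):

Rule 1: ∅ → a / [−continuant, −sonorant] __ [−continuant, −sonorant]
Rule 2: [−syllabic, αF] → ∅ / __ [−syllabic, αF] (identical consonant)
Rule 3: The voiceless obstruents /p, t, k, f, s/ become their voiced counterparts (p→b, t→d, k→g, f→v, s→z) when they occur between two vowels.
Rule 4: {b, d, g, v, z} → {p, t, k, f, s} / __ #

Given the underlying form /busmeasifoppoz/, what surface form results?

busmeazivobabos

Rule 1 (stop-cluster a-epenthesis): /p/ and /p/ form a stop–stop cluster, so [a] is inserted between them. /busmeasifoppoz/ → busmeasifopapoz.
Rule 2 (degemination): no segment meets the environment; /busmeasifopapoz/ is unchanged.
Rule 3 (intervocalic voicing): /s/ is a voiceless obstruent between vowels /a/ and /i/, so it voices to [z]. /f/ is a voiceless obstruent between vowels /i/ and /o/, so it voices to [v]. /p/ is a voiceless obstruent between vowels /o/ and /a/, so it voices to [b]. /p/ is a voiceless obstruent between vowels /a/ and /o/, so it voices to [b]. /busmeasifopapoz/ → busmeazivobaboz.
Rule 4 (final devoicing): /z/ is a voiced obstruent in word-final position, so it devoices to [s]. /busmeazivobaboz/ → busmeazivobabos.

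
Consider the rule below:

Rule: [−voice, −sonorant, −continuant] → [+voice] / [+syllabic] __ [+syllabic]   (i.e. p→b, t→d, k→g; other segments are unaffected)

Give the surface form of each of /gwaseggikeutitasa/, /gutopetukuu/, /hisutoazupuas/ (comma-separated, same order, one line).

gwaseggigeudidasa, gudobeduguu, hisudoazubuas

/gwaseggikeutitasa/: /k/ is a voiceless stop between vowels /i/ and /e/, so it voices to [g]. /t/ is a voiceless stop between vowels /u/ and /i/, so it voices to [d]. /t/ is a voiceless stop between vowels /i/ and /a/, so it voices to [d]. → [gwaseggigeudidasa].
/gutopetukuu/: /t/ is a voiceless stop between vowels /u/ and /o/, so it voices to [d]. /p/ is a voiceless stop between vowels /o/ and /e/, so it voices to [b]. /t/ is a voiceless stop between vowels /e/ and /u/, so it voices to [d]. /k/ is a voiceless stop between vowels /u/ and /u/, so it voices to [g]. → [gudobeduguu].
/hisutoazupuas/: /t/ is a voiceless stop between vowels /u/ and /o/, so it voices to [d]. /p/ is a voiceless stop between vowels /u/ and /u/, so it voices to [b]. → [hisudoazubuas].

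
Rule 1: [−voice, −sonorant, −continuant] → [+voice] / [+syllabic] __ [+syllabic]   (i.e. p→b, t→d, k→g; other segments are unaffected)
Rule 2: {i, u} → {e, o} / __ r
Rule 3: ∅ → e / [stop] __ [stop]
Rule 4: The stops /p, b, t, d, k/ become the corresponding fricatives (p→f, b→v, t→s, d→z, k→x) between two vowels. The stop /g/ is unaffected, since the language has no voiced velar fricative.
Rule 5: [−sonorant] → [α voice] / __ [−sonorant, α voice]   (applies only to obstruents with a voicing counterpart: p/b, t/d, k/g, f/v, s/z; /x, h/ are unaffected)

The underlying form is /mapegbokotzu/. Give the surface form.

Rule 1 (intervocalic voicing): /p/ is a voiceless stop between vowels /a/ and /e/, so it voices to [b]. /k/ is a voiceless stop between vowels /o/ and /o/, so it voices to [g]. /mapegbokotzu/ → mabegbogotzu.
Rule 2 (pre-rhotic lowering): no segment meets the environment; /mabegbogotzu/ is unchanged.
Rule 3 (stop-cluster e-epenthesis): /g/ and /b/ form a stop–stop cluster, so [e] is inserted between them. /mabegbogotzu/ → mabegebogotzu.
Rule 4 (intervocalic spirantization): /b/ is a stop between vowels /a/ and /e/, so it spirantizes to the fricative [v]. /b/ is a stop between vowels /e/ and /o/, so it spirantizes to the fricative [v]. /mabegebogotzu/ → mavegevogotzu.
Rule 5 (regressive voicing assimilation): /t/ precedes the voiced obstruent /z/, so it voices to [d] by assimilation. /mavegevogotzu/ → mavegevogodzu.

mavegevogodzu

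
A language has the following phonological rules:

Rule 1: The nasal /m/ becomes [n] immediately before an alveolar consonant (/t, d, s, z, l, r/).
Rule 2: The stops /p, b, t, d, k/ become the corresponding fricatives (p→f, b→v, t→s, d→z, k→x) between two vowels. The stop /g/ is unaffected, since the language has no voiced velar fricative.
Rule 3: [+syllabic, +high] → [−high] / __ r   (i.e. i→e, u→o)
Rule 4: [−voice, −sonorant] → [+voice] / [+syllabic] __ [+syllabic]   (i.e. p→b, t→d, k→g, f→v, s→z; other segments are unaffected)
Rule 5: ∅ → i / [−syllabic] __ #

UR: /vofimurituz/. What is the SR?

vovimorizuzi

Rule 1 (nasal place assimilation): no segment meets the environment; /vofimurituz/ is unchanged.
Rule 2 (intervocalic spirantization): /t/ is a stop between vowels /i/ and /u/, so it spirantizes to the fricative [s]. /vofimurituz/ → vofimurisuz.
Rule 3 (pre-rhotic lowering): /u/ is a high vowel immediately before /r/, so it lowers to [o]. /vofimurisuz/ → vofimorisuz.
Rule 4 (intervocalic voicing): /f/ is a voiceless obstruent between vowels /o/ and /i/, so it voices to [v]. /s/ is a voiceless obstruent between vowels /i/ and /u/, so it voices to [z]. /vofimorisuz/ → vovimorizuz.
Rule 5 (final i-epenthesis): the form ends in the consonant /z/, so [i] is inserted word-finally. /vovimorizuz/ → vovimorizuzi.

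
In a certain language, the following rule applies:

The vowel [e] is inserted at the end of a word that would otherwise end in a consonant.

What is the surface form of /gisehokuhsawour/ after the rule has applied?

gisehokuhsawoure

the form ends in the consonant /r/, so [e] is inserted word-finally.
Surface form: [gisehokuhsawoure].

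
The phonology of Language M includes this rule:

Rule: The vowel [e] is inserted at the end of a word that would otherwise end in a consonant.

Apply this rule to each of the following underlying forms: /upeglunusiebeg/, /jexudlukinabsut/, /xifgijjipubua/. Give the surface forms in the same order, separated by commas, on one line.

upeglunusiebege, jexudlukinabsute, xifgijjipubua

/upeglunusiebeg/: the form ends in the consonant /g/, so [e] is inserted word-finally. → [upeglunusiebege].
/jexudlukinabsut/: the form ends in the consonant /t/, so [e] is inserted word-finally. → [jexudlukinabsute].
/xifgijjipubua/: the rule's environment is not met; surfaces unchanged as [xifgijjipubua].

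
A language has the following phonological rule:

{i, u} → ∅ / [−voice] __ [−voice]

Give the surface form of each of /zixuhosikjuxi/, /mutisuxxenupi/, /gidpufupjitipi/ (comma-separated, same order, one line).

zixhoskjuxi, mutsxxenupi, gidpfpjitpi

/zixuhosikjuxi/: /u/ is a high vowel flanked by voiceless consonants /x/ and /h/, so it deletes. /i/ is a high vowel flanked by voiceless consonants /s/ and /k/, so it deletes. → [zixhoskjuxi].
/mutisuxxenupi/: /i/ is a high vowel flanked by voiceless consonants /t/ and /s/, so it deletes. /u/ is a high vowel flanked by voiceless consonants /s/ and /x/, so it deletes. → [mutsxxenupi].
/gidpufupjitipi/: /u/ is a high vowel flanked by voiceless consonants /p/ and /f/, so it deletes. /u/ is a high vowel flanked by voiceless consonants /f/ and /p/, so it deletes. /i/ is a high vowel flanked by voiceless consonants /t/ and /p/, so it deletes. → [gidpfpjitpi].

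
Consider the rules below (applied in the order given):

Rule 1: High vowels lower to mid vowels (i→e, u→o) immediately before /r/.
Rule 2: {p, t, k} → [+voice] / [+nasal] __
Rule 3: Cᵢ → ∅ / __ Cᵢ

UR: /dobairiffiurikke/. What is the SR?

Rule 1 (pre-rhotic lowering): /i/ is a high vowel immediately before /r/, so it lowers to [e]. /u/ is a high vowel immediately before /r/, so it lowers to [o]. /dobairiffiurikke/ → dobaeriffiorikke.
Rule 2 (post-nasal voicing): no segment meets the environment; /dobaeriffiorikke/ is unchanged.
Rule 3 (degemination): /ff/ is a geminate; the first /f/ deletes. /kk/ is a geminate; the first /k/ deletes. /dobaeriffiorikke/ → dobaerifiorike.

dobaerifiorike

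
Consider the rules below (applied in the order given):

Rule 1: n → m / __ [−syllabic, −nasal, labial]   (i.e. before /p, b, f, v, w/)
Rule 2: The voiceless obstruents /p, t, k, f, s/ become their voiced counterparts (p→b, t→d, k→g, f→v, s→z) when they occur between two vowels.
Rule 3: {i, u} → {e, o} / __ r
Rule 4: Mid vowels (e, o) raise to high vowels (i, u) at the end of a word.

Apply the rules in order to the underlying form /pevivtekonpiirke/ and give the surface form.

Rule 1 (nasal place assimilation): /n/ precedes the labial consonant /p/, so it assimilates in place to [m]. /pevivtekonpiirke/ → pevivtekompiirke.
Rule 2 (intervocalic voicing): /k/ is a voiceless obstruent between vowels /e/ and /o/, so it voices to [g]. /pevivtekompiirke/ → pevivtegompiirke.
Rule 3 (pre-rhotic lowering): /i/ is a high vowel immediately before /r/, so it lowers to [e]. /pevivtegompiirke/ → pevivtegompierke.
Rule 4 (final vowel raising): /e/ is a mid vowel in word-final position, so it raises to [i]. /pevivtegompierke/ → pevivtegompierki.

pevivtegompierki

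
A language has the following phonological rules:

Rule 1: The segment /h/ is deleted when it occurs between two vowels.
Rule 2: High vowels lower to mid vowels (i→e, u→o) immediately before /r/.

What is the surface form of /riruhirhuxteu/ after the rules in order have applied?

reruerhuxteu

Rule 1 (intervocalic h-deletion): /h/ occurs between vowels /u/ and /i/, so it deletes. /riruhirhuxteu/ → riruirhuxteu.
Rule 2 (pre-rhotic lowering): /i/ is a high vowel immediately before /r/, so it lowers to [e]. /i/ is a high vowel immediately before /r/, so it lowers to [e]. /riruirhuxteu/ → reruerhuxteu.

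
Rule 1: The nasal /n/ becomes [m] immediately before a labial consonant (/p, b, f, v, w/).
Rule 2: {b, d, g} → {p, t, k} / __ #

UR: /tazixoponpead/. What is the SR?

Rule 1 (nasal place assimilation): /n/ precedes the labial consonant /p/, so it assimilates in place to [m]. /tazixoponpead/ → tazixopompead.
Rule 2 (final devoicing): /d/ is a voiced stop in word-final position, so it devoices to [t]. /tazixopompead/ → tazixopompeat.

tazixopompeat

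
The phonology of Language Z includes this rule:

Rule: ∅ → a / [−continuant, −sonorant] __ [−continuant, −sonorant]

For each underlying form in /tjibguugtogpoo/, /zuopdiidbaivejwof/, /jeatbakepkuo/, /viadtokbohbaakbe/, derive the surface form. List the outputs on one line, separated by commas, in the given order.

/tjibguugtogpoo/: /b/ and /g/ form a stop–stop cluster, so [a] is inserted between them. /g/ and /t/ form a stop–stop cluster, so [a] is inserted between them. /g/ and /p/ form a stop–stop cluster, so [a] is inserted between them. → [tjibaguugatogapoo].
/zuopdiidbaivejwof/: /p/ and /d/ form a stop–stop cluster, so [a] is inserted between them. /d/ and /b/ form a stop–stop cluster, so [a] is inserted between them. → [zuopadiidabaivejwof].
/jeatbakepkuo/: /t/ and /b/ form a stop–stop cluster, so [a] is inserted between them. /p/ and /k/ form a stop–stop cluster, so [a] is inserted between them. → [jeatabakepakuo].
/viadtokbohbaakbe/: /d/ and /t/ form a stop–stop cluster, so [a] is inserted between them. /k/ and /b/ form a stop–stop cluster, so [a] is inserted between them. /k/ and /b/ form a stop–stop cluster, so [a] is inserted between them. → [viadatokabohbaakabe].

tjibaguugatogapoo, zuopadiidabaivejwof, jeatabakepakuo, viadatokabohbaakabe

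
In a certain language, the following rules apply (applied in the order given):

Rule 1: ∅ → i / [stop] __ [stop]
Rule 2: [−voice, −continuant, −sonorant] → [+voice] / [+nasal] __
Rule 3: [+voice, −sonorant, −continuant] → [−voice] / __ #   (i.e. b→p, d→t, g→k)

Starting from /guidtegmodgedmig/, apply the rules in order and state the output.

guiditegmodigedmik

Rule 1 (stop-cluster i-epenthesis): /d/ and /t/ form a stop–stop cluster, so [i] is inserted between them. /d/ and /g/ form a stop–stop cluster, so [i] is inserted between them. /guidtegmodgedmig/ → guiditegmodigedmig.
Rule 2 (post-nasal voicing): no segment meets the environment; /guiditegmodigedmig/ is unchanged.
Rule 3 (final devoicing): /g/ is a voiced stop in word-final position, so it devoices to [k]. /guiditegmodigedmig/ → guiditegmodigedmik.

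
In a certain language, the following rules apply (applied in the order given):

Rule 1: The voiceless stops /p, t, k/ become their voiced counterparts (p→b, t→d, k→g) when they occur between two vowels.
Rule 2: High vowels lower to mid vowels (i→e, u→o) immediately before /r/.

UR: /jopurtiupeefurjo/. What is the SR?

jobortiubeeforjo

Rule 1 (intervocalic voicing): /p/ is a voiceless stop between vowels /o/ and /u/, so it voices to [b]. /p/ is a voiceless stop between vowels /u/ and /e/, so it voices to [b]. /jopurtiupeefurjo/ → joburtiubeefurjo.
Rule 2 (pre-rhotic lowering): /u/ is a high vowel immediately before /r/, so it lowers to [o]. /u/ is a high vowel immediately before /r/, so it lowers to [o]. /joburtiubeefurjo/ → jobortiubeeforjo.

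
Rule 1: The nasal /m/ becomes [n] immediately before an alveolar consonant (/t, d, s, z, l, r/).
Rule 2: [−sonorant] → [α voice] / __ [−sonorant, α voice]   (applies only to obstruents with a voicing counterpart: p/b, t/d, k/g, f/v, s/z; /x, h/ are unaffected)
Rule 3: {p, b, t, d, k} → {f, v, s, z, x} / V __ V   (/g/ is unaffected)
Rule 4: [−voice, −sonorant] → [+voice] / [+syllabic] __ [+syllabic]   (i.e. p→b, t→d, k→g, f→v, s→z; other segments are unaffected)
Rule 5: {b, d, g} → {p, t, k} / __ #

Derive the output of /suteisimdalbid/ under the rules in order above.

suzeizindalbit

Rule 1 (nasal place assimilation): /m/ precedes the alveolar consonant /d/, so it assimilates in place to [n]. /suteisimdalbid/ → suteisindalbid.
Rule 2 (regressive voicing assimilation): no segment meets the environment; /suteisindalbid/ is unchanged.
Rule 3 (intervocalic spirantization): /t/ is a stop between vowels /u/ and /e/, so it spirantizes to the fricative [s]. /suteisindalbid/ → suseisindalbid.
Rule 4 (intervocalic voicing): /s/ is a voiceless obstruent between vowels /u/ and /e/, so it voices to [z]. /s/ is a voiceless obstruent between vowels /i/ and /i/, so it voices to [z]. /suseisindalbid/ → suzeizindalbid.
Rule 5 (final devoicing): /d/ is a voiced stop in word-final position, so it devoices to [t]. /suzeizindalbid/ → suzeizindalbit.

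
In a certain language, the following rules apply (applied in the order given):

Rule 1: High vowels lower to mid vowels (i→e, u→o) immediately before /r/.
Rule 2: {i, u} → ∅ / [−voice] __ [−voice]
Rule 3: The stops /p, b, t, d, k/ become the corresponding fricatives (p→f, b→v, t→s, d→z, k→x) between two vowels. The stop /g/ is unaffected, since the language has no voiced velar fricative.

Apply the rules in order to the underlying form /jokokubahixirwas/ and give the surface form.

Rule 1 (pre-rhotic lowering): /i/ is a high vowel immediately before /r/, so it lowers to [e]. /jokokubahixirwas/ → jokokubahixerwas.
Rule 2 (high vowel syncope): /i/ is a high vowel flanked by voiceless consonants /h/ and /x/, so it deletes. /jokokubahixerwas/ → jokokubahxerwas.
Rule 3 (intervocalic spirantization): /k/ is a stop between vowels /o/ and /o/, so it spirantizes to the fricative [x]. /k/ is a stop between vowels /o/ and /u/, so it spirantizes to the fricative [x]. /b/ is a stop between vowels /u/ and /a/, so it spirantizes to the fricative [v]. /jokokubahxerwas/ → joxoxuvahxerwas.

joxoxuvahxerwas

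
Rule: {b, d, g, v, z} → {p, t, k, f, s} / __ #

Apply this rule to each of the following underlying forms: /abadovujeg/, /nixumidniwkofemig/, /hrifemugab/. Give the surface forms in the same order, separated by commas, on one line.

/abadovujeg/: /g/ is a voiced obstruent in word-final position, so it devoices to [k]. → [abadovujek].
/nixumidniwkofemig/: /g/ is a voiced obstruent in word-final position, so it devoices to [k]. → [nixumidniwkofemik].
/hrifemugab/: /b/ is a voiced obstruent in word-final position, so it devoices to [p]. → [hrifemugap].

abadovujek, nixumidniwkofemik, hrifemugap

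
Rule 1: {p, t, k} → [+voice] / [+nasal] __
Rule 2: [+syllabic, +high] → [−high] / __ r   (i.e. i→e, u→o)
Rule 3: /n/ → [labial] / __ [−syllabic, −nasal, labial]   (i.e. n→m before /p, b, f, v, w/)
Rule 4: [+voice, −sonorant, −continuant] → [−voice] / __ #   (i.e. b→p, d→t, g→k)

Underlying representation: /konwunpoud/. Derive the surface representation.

komwumbout

Rule 1 (post-nasal voicing): /p/ is a voiceless stop immediately after the nasal /n/, so it voices to [b]. /konwunpoud/ → konwunboud.
Rule 2 (pre-rhotic lowering): no segment meets the environment; /konwunboud/ is unchanged.
Rule 3 (nasal place assimilation): /n/ precedes the labial consonant /w/, so it assimilates in place to [m]. /n/ precedes the labial consonant /b/, so it assimilates in place to [m]. /konwunboud/ → komwumboud.
Rule 4 (final devoicing): /d/ is a voiced stop in word-final position, so it devoices to [t]. /komwumboud/ → komwumbout.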